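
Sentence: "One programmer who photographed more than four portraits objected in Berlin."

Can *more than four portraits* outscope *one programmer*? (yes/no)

*more than four portraits* occurs within the relative clause *who photographed more than four portraits*.
Relative clauses are scope islands: a quantifier cannot QR out of a relative clause to take scope in the matrix clause.
*more than four portraits* is confined to the island and cannot take scope over *one programmer*.

No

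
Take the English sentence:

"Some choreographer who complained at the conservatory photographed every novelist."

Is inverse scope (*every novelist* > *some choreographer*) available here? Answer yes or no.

Yes

Although the sentence contains a relative clause (*who complained at the conservatory*), *every novelist* is outside it, in the matrix VP.
Since no island is crossed, the inverse ordering is licensed alongside surface scope.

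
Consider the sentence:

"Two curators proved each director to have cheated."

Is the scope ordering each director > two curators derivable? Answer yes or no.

*each director* is the subject of an ECM infinitive — the infinitival complement of an ECM verb is not a scope island, so *each director* can raise into the matrix clause.
Since no island is crossed, the inverse ordering is licensed alongside surface scope.
Both orderings are possible: *two curators* > *each director* and *each director* > *two curators*.

Yes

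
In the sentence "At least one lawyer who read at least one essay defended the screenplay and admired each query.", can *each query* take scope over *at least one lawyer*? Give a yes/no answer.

*each query* is embedded in one conjunct of the coordinate structure (*admired each query*).
Asymmetric QR out of one conjunct violates the Coordinate Structure Constraint.
There is no licit LF on which *each query* c-commands *at least one lawyer*.
(Only the surface reading survives: one fixed lawyer with respect to all the relevant queries.)

No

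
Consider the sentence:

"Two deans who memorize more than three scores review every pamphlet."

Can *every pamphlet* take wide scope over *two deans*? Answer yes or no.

Yes

*every pamphlet* sits in the matrix clause, not in the relative clause on *two deans*.
Nothing blocks QR of the lower DP to a position above the higher one, so inverse scope is available.
So *every pamphlet* > *two deans* is among the available readings.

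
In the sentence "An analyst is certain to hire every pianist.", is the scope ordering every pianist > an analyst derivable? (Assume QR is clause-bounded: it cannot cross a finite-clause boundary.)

Yes

Raising constructions are monoclausal for scope purposes; *every pianist* is not separated from *an analyst* by any island.
QR within a single clause is free, so the lower quantifier may take scope over the higher one.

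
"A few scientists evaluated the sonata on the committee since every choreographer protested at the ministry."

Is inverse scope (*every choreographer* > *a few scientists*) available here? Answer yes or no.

No

*every choreographer* sits inside the adjunct clause *since every choreographer protested at the ministry*.
The adjunct-island constraint bars QR out of an adverbial clause.
So the wide-scope reading for *every choreographer* is blocked.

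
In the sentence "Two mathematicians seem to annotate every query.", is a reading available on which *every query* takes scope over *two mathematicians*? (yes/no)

Yes

The matrix predicate is a raising verb, whose infinitival complement is not a scope island — *every query* can QR into the matrix clause.
With no island boundary between them, the object can take inverse scope over the subject via ordinary QR within the clause.
Both orderings are possible: *two mathematicians* > *every query* and *every query* > *two mathematicians*.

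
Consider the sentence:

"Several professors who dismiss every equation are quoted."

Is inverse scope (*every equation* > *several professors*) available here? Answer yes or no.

No

The DP *every equation* is contained in the relative clause *who dismiss every equation*.
The relative clause forms an island for QR, so the quantifier is confined to the head noun's restrictor.
So the wide-scope reading for *every equation* is blocked.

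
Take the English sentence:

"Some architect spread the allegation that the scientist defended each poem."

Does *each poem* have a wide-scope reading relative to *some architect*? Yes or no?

*each poem* occurs within the complex NP *the allegation that the scientist defended each poem*.
The complex NP is opaque for QR — the quantifier is frozen inside the noun's complement.
The inverse ordering *each poem* > *some architect* is therefore underivable.

No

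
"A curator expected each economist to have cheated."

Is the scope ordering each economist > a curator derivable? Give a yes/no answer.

This is an ECM construction: *each economist* is the infinitival subject, Case-marked by the matrix verb, and the infinitive is transparent for QR.
QR within a single clause is free, so the lower quantifier may take scope over the higher one.
The sentence is scopally ambiguous between *a curator* > *each economist* and *each economist* > *a curator*.

Yes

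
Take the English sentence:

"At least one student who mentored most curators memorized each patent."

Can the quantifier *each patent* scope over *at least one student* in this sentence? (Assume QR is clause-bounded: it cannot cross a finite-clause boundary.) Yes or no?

Yes

Although the sentence contains a relative clause (*who mentored most curators*), *each patent* is outside it, in the matrix VP.
No island intervenes, so both surface and inverse scope are derivable.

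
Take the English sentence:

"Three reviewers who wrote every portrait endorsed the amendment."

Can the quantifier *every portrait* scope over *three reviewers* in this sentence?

No

Structurally, *every portrait* is inside the relative clause *who wrote every portrait*.
A relative clause is a scope island — quantifier raising cannot cross its boundary.
*every portrait* is confined to the island and cannot take scope over *three reviewers*.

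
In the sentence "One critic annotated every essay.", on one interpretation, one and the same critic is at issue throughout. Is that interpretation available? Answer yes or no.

Yes

The paraphrase describes the scope ordering *one critic* > *every essay*.
That is the surface-scope ordering, which is always one of the available readings — island constraints only ever restrict inverse scope.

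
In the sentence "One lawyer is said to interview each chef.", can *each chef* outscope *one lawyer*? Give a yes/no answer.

Raising constructions are monoclausal for scope purposes; *each chef* is not separated from *one lawyer* by any island.
Clause-internal QR can adjoin the lower DP above the subject, yielding the inverse reading.

Yes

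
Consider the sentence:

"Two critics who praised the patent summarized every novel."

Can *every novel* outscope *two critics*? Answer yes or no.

Yes

Although the sentence contains a relative clause (*who praised the patent*), *every novel* is outside it, in the matrix VP.
QR within a single clause is free, so the lower quantifier may take scope over the higher one.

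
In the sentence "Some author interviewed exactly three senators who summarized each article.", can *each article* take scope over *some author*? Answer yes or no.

*each article* occurs within the relative clause *who summarized each article* modifying *exactly three senators*.
A relative clause is a scope island — quantifier raising cannot cross its boundary.
So the wide-scope reading for *each article* is blocked.
(Only the surface reading survives: one fixed author with respect to all the relevant articles.)

No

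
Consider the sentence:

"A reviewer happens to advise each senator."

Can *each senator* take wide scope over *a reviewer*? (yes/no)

Yes

*each senator* is the object of the infinitival complement of a raising predicate; raising infinitives are transparent for QR, so the two DPs are in effect clausemates.
No island intervenes, so both surface and inverse scope are derivable.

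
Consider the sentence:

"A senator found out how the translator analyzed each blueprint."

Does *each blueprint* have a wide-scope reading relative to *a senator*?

No

*each blueprint* sits inside the embedded question *how the translator analyzed each blueprint*.
QR across an interrogative CP boundary is ruled out as a wh-island violation.
So *each blueprint* cannot raise high enough to outscope *a senator*; only the surface ordering *a senator* > *each blueprint* is available.
(Only the surface reading survives: one fixed senator with respect to all the relevant blueprints.)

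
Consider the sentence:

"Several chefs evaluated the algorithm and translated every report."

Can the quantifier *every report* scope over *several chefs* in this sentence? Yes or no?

*every report* sits inside one conjunct of the coordinate structure (*translated every report*).
Coordinate structures are islands for non-across-the-board movement, QR included.
So *every report* cannot raise high enough to outscope *several chefs*; only the surface ordering *several chefs* > *every report* is available.

No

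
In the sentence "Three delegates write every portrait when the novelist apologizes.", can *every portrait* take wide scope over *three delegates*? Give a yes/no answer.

*every portrait* is a matrix argument; the adjunct is an island but the target quantifier is outside it.
No island intervenes, so both surface and inverse scope are derivable.
Both orderings are possible: *three delegates* > *every portrait* and *every portrait* > *three delegates*.

Yes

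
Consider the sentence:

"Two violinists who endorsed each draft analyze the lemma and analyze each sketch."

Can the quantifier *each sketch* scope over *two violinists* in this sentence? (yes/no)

No

Structurally, *each sketch* is inside one conjunct of the coordinate structure (*analyze each sketch*).
A quantifier cannot raise out of one conjunct of a coordination across the whole coordinate structure — the CSC applies to QR.
*each sketch* is confined to the island and cannot take scope over *two violinists*.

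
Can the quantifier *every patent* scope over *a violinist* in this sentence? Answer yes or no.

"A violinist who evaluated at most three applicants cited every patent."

Yes

*every patent* sits in the matrix clause, not in the relative clause on *a violinist*.
With no island boundary between them, the object can take inverse scope over the subject via ordinary QR within the clause.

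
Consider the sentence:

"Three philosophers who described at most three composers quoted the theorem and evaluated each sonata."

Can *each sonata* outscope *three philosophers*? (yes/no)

Structurally, *each sonata* is inside one conjunct of the coordinate structure (*evaluated each sonata*).
QR out of a conjunct would have to apply non-ATB, which the CSC forbids.
So *each sonata* cannot raise to a position above *three philosophers*.

No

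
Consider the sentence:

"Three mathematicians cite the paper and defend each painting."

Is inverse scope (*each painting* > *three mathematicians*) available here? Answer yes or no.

No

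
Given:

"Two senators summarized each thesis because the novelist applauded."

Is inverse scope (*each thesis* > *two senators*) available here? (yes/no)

Neither queried DP is inside the adjunct, so the adjunct-island constraint does not apply.
QR within a single clause is free, so the lower quantifier may take scope over the higher one.

Yes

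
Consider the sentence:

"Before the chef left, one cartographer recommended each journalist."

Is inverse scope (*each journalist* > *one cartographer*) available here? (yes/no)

Yes

Neither queried DP is inside the adjunct, so the adjunct-island constraint does not apply.
Nothing blocks QR of the lower DP to a position above the higher one, so inverse scope is available.
Both orderings are possible: *one cartographer* > *each journalist* and *each journalist* > *one cartographer*.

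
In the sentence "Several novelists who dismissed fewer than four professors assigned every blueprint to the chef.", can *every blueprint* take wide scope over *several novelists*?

*every blueprint* is a matrix argument; only *several novelists* is modified by the relative clause *who dismissed fewer than four professors*, so the RC island is irrelevant to the target quantifier.
Ordinary QR to a clause-peripheral position gives the wide-scope LF for the lower DP.

Yes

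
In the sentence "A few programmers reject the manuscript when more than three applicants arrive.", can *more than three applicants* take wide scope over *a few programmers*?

Structurally, *more than three applicants* is inside the adjunct clause *when more than three applicants arrive*.
Scope out of an adjunct clause is unavailable: QR respects the adjunct-island constraint.
The inverse ordering *more than three applicants* > *a few programmers* is therefore underivable.

No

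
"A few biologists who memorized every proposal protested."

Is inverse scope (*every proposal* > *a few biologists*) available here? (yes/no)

No

*every proposal* occurs within the relative clause *who memorized every proposal*.
The relative clause forms an island for QR, so the quantifier is confined to the head noun's restrictor.
So *every proposal* cannot raise high enough to outscope *a few biologists*; only the surface ordering *a few biologists* > *every proposal* is available.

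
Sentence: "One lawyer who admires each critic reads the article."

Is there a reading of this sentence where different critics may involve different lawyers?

This is the *each critic* > *one lawyer* reading.
*each critic* sits inside the relative clause *who admires each critic*.
Relative clauses block scope extraction: QR cannot target a position outside the modified NP.
There is no licit LF on which *each critic* c-commands *one lawyer*.

No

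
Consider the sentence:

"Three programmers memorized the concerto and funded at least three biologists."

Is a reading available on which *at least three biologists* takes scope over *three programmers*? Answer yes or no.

The DP *at least three biologists* is contained in one conjunct of the coordinate structure (*funded at least three biologists*).
A quantifier cannot raise out of one conjunct of a coordination across the whole coordinate structure — the CSC applies to QR.
So *at least three biologists* cannot raise to a position above *three programmers*.

No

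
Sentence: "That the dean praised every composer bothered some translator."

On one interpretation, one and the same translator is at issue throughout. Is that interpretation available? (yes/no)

This is the *some translator* > *every composer* reading.
*some translator* is a matrix-clause argument and can take scope within the matrix clause over the constituent containing *every composer*, so *some translator* > *every composer* needs no island-crossing movement and is available.

Yes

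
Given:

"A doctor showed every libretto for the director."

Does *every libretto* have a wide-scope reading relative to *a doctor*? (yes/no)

*every libretto* and *a doctor* are in the same minimal clause.
Clause-internal QR can adjoin the lower DP above the subject, yielding the inverse reading.
The sentence is scopally ambiguous between *a doctor* > *every libretto* and *every libretto* > *a doctor*.

Yes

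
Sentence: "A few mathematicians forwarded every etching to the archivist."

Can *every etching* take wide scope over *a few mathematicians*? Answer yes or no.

Yes

*a few mathematicians* and *every etching* are co-arguments of the matrix verb, with nothing but a clause-internal boundary between them.
No island intervenes, so both surface and inverse scope are derivable.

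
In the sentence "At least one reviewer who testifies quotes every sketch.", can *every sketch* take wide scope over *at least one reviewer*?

Yes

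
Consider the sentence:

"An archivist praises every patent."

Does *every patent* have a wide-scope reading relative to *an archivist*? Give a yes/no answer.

Yes

Both DPs are arguments of the same predicate; there is no clause or island boundary between them.
Ordinary QR to a clause-peripheral position gives the wide-scope LF for the lower DP.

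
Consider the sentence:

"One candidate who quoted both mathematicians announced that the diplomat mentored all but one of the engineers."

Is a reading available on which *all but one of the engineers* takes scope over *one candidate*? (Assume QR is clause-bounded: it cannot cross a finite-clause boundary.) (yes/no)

*all but one of the engineers* sits inside the finite complement clause *that the diplomat mentored all but one of the engineers*.
Given the clause-boundedness assumption, QR cannot cross the finite CP into the matrix.
*all but one of the engineers* > *one candidate* would require crossing that boundary, which is illicit.
(Only the surface reading survives: one fixed candidate with respect to all the relevant engineers.)

No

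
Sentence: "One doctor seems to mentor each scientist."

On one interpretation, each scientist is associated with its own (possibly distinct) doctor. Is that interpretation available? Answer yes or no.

Yes

This is the *each scientist* > *one doctor* reading.
Raising constructions are monoclausal for scope purposes; *each scientist* is not separated from *one doctor* by any island.
No island intervenes, so both surface and inverse scope are derivable.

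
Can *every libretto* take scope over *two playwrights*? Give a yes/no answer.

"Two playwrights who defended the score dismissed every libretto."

The relative clause *who defended the score* modifies *two playwrights*, but *every libretto* is not inside that relative clause — it is an argument of the matrix verb.
With no island boundary between them, the object can take inverse scope over the subject via ordinary QR within the clause.

Yes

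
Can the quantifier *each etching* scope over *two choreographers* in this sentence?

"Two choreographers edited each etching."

Yes

Both DPs are arguments of the same predicate; there is no clause or island boundary between them.
Clause-internal QR can adjoin the lower DP above the subject, yielding the inverse reading.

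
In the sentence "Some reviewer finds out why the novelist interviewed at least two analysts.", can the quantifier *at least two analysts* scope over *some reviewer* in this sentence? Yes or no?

No

*at least two analysts* occurs within the embedded question *why the novelist interviewed at least two analysts*.
An indirect question is a wh-island; the filled [Spec,CP] blocks QR across the CP edge.
So the wide-scope reading for *at least two analysts* is blocked.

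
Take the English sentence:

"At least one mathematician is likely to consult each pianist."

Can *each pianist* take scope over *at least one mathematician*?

Raising constructions are monoclausal for scope purposes; *each pianist* is not separated from *at least one mathematician* by any island.
Clause-internal QR can adjoin the lower DP above the subject, yielding the inverse reading.

Yes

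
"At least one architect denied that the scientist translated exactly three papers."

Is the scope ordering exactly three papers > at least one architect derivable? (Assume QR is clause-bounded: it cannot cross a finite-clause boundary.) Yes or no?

*exactly three papers* is embedded in the finite complement clause *that the scientist translated exactly three papers*.
Finite CP is the ceiling for QR here, by assumption.
Hence only narrow scope for *exactly three papers* (under *at least one architect*) survives.

No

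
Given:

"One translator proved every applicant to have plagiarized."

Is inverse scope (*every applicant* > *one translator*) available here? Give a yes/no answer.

The ECM infinitive is scope-transparent — *every applicant* is free to raise above *one translator*.
Nothing blocks QR of the lower DP to a position above the higher one, so inverse scope is available.

Yes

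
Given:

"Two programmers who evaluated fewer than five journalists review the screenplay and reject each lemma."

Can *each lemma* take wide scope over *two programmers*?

*each lemma* occurs within one conjunct of the coordinate structure (*reject each lemma*).
QR out of a conjunct would have to apply non-ATB, which the CSC forbids.
Hence only narrow scope for *each lemma* (under *two programmers*) survives.

No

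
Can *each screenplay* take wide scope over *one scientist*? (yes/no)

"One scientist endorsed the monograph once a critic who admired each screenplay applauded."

No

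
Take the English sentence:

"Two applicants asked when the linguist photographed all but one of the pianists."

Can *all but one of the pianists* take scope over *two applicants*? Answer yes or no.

No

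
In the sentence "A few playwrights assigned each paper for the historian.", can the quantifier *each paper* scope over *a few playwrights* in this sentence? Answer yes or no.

Yes

*each paper* is the matrix object and *a few playwrights* the matrix subject; the two are clausemates.
Since no island is crossed, the inverse ordering is licensed alongside surface scope.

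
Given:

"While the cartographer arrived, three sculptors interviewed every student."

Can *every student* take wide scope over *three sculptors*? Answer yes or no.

Yes

The adjunct island is irrelevant here — *every student* and *three sculptors* are both in the matrix clause.
Nothing blocks QR of the lower DP to a position above the higher one, so inverse scope is available.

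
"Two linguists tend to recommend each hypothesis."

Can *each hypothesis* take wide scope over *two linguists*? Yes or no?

Infinitival complements of raising predicates do not block QR; *each hypothesis* and *two linguists* are effectively clausemates.
Clause-internal QR can adjoin the lower DP above the subject, yielding the inverse reading.
The sentence is scopally ambiguous between *two linguists* > *each hypothesis* and *each hypothesis* > *two linguists*.

Yes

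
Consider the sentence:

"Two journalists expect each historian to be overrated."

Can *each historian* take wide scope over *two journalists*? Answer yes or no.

Yes

The ECM infinitive is scope-transparent — *each historian* is free to raise above *two journalists*.
Since no island is crossed, the inverse ordering is licensed alongside surface scope.
So *each historian* > *two journalists* is among the available readings.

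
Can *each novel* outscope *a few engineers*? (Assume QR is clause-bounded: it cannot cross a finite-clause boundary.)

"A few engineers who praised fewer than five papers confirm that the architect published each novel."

*each novel* sits inside the finite complement clause *that the architect published each novel*.
QR is clause-bounded, so the finite complement is a scope island for the embedded quantifier.
Hence only narrow scope for *each novel* (under *a few engineers*) survives.

No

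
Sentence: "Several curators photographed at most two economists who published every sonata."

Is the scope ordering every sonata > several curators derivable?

The target quantifier *every sonata* is part of the relative clause *who published every sonata* modifying *at most two economists*.
Quantifiers inside a relative clause are trapped there; the RC boundary blocks QR.
Hence only narrow scope for *every sonata* (under *several curators*) survives.

No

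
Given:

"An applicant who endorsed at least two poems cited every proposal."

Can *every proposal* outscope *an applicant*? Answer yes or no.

Yes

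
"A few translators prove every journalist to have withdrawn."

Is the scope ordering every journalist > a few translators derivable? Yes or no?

ECM infinitives lack a CP barrier, so *every journalist* can QR over the matrix subject *a few translators*.
QR within a single clause is free, so the lower quantifier may take scope over the higher one.

Yes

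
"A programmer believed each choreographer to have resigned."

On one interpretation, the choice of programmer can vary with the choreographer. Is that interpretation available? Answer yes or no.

Yes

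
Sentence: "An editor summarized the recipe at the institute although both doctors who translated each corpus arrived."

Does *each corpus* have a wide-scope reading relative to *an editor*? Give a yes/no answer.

No

Structurally, *each corpus* is inside the relative clause *who translated each corpus*, which is itself inside the adjunct *although both doctors who translated each corpus arrived*.
Two island boundaries intervene — the relative clause and the adjunct. Either alone would block QR.
The inverse ordering *each corpus* > *an editor* is therefore underivable.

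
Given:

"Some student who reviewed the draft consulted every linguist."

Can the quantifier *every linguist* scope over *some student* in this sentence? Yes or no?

*every linguist* is a matrix argument; only *some student* is modified by the relative clause *who reviewed the draft*, so the RC island is irrelevant to the target quantifier.
QR within a single clause is free, so the lower quantifier may take scope over the higher one.

Yes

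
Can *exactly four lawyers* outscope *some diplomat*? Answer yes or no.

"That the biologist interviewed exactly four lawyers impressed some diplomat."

No

*exactly four lawyers* occurs within the sentential subject *that the biologist interviewed exactly four lawyers*.
Sentential subjects are islands: a quantifier inside the subject clause cannot raise over the matrix predicate.
There is no licit LF on which *exactly four lawyers* c-commands *some diplomat*.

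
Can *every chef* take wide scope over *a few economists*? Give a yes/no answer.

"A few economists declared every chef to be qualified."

Yes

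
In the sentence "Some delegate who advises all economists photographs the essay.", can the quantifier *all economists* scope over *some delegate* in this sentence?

*all economists* occurs within the relative clause *who advises all economists*.
Quantifiers inside a relative clause are trapped there; the RC boundary blocks QR.
The inverse ordering *all economists* > *some delegate* is therefore underivable.

No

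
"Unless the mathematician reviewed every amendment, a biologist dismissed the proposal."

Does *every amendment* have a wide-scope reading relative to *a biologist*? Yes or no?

The DP *every amendment* is contained in the adjunct clause *unless the mathematician reviewed every amendment*.
The adjunct-island constraint bars QR out of an adverbial clause.
So *every amendment* cannot raise to a position above *a biologist*.

No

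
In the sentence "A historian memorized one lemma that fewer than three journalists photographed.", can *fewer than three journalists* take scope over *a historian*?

No

*fewer than three journalists* is embedded in the relative clause *that fewer than three journalists photographed* modifying *one lemma*.
Quantifiers inside a relative clause are trapped there; the RC boundary blocks QR.
So *fewer than three journalists* cannot raise high enough to outscope *a historian*; only the surface ordering *a historian* > *fewer than three journalists* is available.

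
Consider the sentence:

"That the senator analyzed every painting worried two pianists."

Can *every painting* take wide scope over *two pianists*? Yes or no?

The DP *every painting* is contained in the sentential subject *that the senator analyzed every painting*.
Clausal subjects are scope islands; QR from inside the subject into the matrix is barred.
So *every painting* cannot raise to a position above *two pianists*.

No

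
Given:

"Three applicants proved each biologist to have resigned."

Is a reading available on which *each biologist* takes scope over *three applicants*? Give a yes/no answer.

The ECM infinitive is scope-transparent — *each biologist* is free to raise above *three applicants*.
Clause-internal QR can adjoin the lower DP above the subject, yielding the inverse reading.

Yes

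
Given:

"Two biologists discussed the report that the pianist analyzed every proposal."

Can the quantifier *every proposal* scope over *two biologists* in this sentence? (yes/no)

Structurally, *every proposal* is inside the complex NP *the report that the pianist analyzed every proposal*.
The complex NP is opaque for QR — the quantifier is frozen inside the noun's complement.
So the wide-scope reading for *every proposal* is blocked.

No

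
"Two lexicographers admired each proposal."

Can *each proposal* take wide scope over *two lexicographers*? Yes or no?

Both DPs are arguments of the same predicate; there is no clause or island boundary between them.
QR within a single clause is free, so the lower quantifier may take scope over the higher one.

Yes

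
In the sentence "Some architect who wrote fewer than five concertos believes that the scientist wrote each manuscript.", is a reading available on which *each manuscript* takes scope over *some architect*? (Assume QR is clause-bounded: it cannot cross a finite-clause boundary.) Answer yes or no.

The DP *each manuscript* is contained in the finite complement clause *that the scientist wrote each manuscript*.
Under clause-bounded QR, a quantifier in an embedded finite clause cannot raise into the matrix clause.
*each manuscript* > *some architect* would require crossing that boundary, which is illicit.
(Only the surface reading survives: one fixed architect with respect to all the relevant manuscripts.)

No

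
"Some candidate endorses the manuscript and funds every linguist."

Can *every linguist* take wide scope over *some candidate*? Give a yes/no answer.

No

*every linguist* is embedded in one conjunct of the coordinate structure (*funds every linguist*).
The Coordinate Structure Constraint blocks movement (including QR) out of a single conjunct.
So *every linguist* cannot raise high enough to outscope *some candidate*; only the surface ordering *some candidate* > *every linguist* is available.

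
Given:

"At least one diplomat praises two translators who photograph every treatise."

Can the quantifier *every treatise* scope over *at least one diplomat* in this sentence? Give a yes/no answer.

No

Structurally, *every treatise* is inside the relative clause *who photograph every treatise* modifying *two translators*.
A relative clause is a scope island — quantifier raising cannot cross its boundary.
*every treatise* is confined to the island and cannot take scope over *at least one diplomat*.
(Only the surface reading survives: one fixed diplomat with respect to all the relevant treatises.)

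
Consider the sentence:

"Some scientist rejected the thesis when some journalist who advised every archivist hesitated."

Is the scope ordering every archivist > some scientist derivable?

No

The DP *every archivist* is contained in the relative clause *who advised every archivist*, which is itself inside the adjunct *when some journalist who advised every archivist hesitated*.
Even if one barrier were somehow void, the other would still block QR.
*every archivist* is confined to the island and cannot take scope over *some scientist*.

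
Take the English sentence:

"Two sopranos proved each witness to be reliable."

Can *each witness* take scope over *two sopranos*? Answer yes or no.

ECM infinitives lack a CP barrier, so *each witness* can QR over the matrix subject *two sopranos*.
Clause-internal QR can adjoin the lower DP above the subject, yielding the inverse reading.

Yes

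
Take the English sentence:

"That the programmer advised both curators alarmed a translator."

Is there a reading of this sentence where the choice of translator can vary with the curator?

That reading corresponds to *both curators* > *a translator*.
*both curators* sits inside the sentential subject *that the programmer advised both curators*.
Clausal subjects are scope islands; QR from inside the subject into the matrix is barred.
So the wide-scope reading for *both curators* is blocked.

No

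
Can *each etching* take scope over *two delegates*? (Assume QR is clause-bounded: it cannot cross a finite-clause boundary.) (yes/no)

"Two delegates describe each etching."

Yes

*two delegates* and *each etching* are co-arguments of the matrix verb, with nothing but a clause-internal boundary between them.
Since no island is crossed, the inverse ordering is licensed alongside surface scope.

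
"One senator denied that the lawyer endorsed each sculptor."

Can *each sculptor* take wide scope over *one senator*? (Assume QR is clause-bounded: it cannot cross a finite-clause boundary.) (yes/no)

No

Structurally, *each sculptor* is inside the finite complement clause *that the lawyer endorsed each sculptor*.
Finite CP is the ceiling for QR here, by assumption.
The inverse ordering *each sculptor* > *one senator* is therefore underivable.
(Only the surface reading survives: one fixed senator with respect to all the relevant sculptors.)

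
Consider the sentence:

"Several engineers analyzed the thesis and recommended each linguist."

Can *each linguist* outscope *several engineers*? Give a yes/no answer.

No

Structurally, *each linguist* is inside one conjunct of the coordinate structure (*recommended each linguist*).
QR out of a conjunct would have to apply non-ATB, which the CSC forbids.
*each linguist* is confined to the island and cannot take scope over *several engineers*.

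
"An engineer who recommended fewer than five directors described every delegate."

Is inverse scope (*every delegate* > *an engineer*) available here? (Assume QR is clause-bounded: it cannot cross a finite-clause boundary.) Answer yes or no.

Yes

*every delegate* sits in the matrix clause, not in the relative clause on *an engineer*.
QR within a single clause is free, so the lower quantifier may take scope over the higher one.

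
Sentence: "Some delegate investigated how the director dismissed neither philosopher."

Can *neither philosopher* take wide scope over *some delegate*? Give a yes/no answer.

*neither philosopher* occurs within the embedded question *how the director dismissed neither philosopher*.
Embedded wh-clauses are opaque for QR, so the quantifier stays inside the question.
Hence only narrow scope for *neither philosopher* (under *some delegate*) survives.
(Only the surface reading survives: one fixed delegate with respect to all the relevant philosophers.)

No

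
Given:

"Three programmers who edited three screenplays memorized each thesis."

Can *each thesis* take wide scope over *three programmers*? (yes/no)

Although the sentence contains a relative clause (*who edited three screenplays*), *each thesis* is outside it, in the matrix VP.
Nothing blocks QR of the lower DP to a position above the higher one, so inverse scope is available.

Yes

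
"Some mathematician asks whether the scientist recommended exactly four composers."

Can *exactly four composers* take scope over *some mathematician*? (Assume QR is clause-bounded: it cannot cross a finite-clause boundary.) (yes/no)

No

The DP *exactly four composers* is contained in the embedded question *whether the scientist recommended exactly four composers*.
QR across an interrogative CP boundary is ruled out as a wh-island violation.
So the wide-scope reading for *exactly four composers* is blocked.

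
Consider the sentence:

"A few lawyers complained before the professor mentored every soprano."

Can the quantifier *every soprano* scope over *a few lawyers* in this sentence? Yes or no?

The DP *every soprano* is contained in the adjunct clause *before the professor mentored every soprano*.
The adjunct-island constraint bars QR out of an adverbial clause.
*every soprano* is confined to the island and cannot take scope over *a few lawyers*.

No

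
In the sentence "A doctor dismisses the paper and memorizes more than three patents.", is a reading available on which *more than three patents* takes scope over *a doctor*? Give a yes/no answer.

The DP *more than three patents* is contained in one conjunct of the coordinate structure (*memorizes more than three patents*).
A quantifier cannot raise out of one conjunct of a coordination across the whole coordinate structure — the CSC applies to QR.
*more than three patents* is confined to the island and cannot take scope over *a doctor*.

No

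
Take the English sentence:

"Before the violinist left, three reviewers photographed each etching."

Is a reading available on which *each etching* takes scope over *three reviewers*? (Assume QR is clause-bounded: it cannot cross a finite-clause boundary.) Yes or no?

Yes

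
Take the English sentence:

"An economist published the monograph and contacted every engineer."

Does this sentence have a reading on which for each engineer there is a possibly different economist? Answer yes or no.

This is the *every engineer* > *an economist* reading.
Structurally, *every engineer* is inside one conjunct of the coordinate structure (*contacted every engineer*).
QR out of a conjunct would have to apply non-ATB, which the CSC forbids.
So *every engineer* cannot raise high enough to outscope *an economist*; only the surface ordering *an economist* > *every engineer* is available.

No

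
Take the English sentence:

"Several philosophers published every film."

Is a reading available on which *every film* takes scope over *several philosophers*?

Yes

Both DPs are arguments of the same predicate; there is no clause or island boundary between them.
With no island boundary between them, the object can take inverse scope over the subject via ordinary QR within the clause.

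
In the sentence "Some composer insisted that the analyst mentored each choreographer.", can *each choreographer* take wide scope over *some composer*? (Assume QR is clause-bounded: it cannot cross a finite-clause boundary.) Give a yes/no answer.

No

*each choreographer* sits inside the finite complement clause *that the analyst mentored each choreographer*.
Given the clause-boundedness assumption, QR cannot cross the finite CP into the matrix.
Hence only narrow scope for *each choreographer* (under *some composer*) survives.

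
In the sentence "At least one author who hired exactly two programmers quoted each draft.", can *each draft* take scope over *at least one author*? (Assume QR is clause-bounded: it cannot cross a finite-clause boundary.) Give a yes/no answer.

Yes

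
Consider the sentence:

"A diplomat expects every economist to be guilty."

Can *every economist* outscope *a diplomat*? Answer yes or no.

The ECM infinitive is scope-transparent — *every economist* is free to raise above *a diplomat*.
Clause-internal QR can adjoin the lower DP above the subject, yielding the inverse reading.

Yes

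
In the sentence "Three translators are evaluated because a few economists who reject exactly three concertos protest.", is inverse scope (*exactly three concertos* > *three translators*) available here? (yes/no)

No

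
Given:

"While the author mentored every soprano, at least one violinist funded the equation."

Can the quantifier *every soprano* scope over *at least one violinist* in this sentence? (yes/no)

The target quantifier *every soprano* is part of the adjunct clause *while the author mentored every soprano*.
Scope out of an adjunct clause is unavailable: QR respects the adjunct-island constraint.
*every soprano* > *at least one violinist* would require crossing that boundary, which is illicit.

No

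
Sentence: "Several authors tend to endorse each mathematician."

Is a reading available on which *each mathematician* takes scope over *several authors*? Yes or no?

Raising constructions are monoclausal for scope purposes; *each mathematician* is not separated from *several authors* by any island.
Clause-internal QR can adjoin the lower DP above the subject, yielding the inverse reading.
The sentence is scopally ambiguous between *several authors* > *each mathematician* and *each mathematician* > *several authors*.

Yes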